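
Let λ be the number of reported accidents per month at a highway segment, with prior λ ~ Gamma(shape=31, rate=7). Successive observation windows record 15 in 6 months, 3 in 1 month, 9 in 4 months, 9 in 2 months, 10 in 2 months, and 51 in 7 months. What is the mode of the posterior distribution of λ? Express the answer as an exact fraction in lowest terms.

Total count: 15 + 3 + 9 + 9 + 10 + 51 = 97.
Total exposure: 6 + 1 + 4 + 2 + 2 + 7 = 22 months.
Conjugate update: add total count to the shape and total exposure to the rate, giving Gamma(128, 29).
Posterior mode = (α'−1)/β' = 127/29.

127/29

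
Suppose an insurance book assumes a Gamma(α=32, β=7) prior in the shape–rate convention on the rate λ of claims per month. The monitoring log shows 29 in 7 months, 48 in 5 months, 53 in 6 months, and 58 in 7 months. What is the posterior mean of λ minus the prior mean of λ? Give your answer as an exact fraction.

Total count: 29 + 48 + 53 + 58 = 188.
Total exposure: 7 + 5 + 6 + 7 = 25 months.
Posterior: α' = 32 + 188 = 220, β' = 7 + 25 = 32.
Posterior mean = 220/32 = 55/8; prior mean = 32/7 = 32/7. Difference = 55/8 − 32/7 = 129/56.

129/56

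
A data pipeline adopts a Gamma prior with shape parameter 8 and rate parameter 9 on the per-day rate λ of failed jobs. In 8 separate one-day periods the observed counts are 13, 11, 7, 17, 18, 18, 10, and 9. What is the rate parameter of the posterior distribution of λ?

17

Total count: 13 + 11 + 7 + 17 + 18 + 18 + 10 + 9 = 103.
Total exposure: 8 days.
Conjugate update: add total count to the shape and total exposure to the rate, giving Gamma(111, 17).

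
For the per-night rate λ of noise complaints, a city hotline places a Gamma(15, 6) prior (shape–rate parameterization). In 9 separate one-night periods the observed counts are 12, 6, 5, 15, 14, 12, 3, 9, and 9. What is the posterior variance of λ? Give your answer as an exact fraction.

Total count: 12 + 6 + 5 + 15 + 14 + 12 + 3 + 9 + 9 = 85.
Total exposure: 9 nights.
By Gamma–Poisson conjugacy, the posterior is Gamma(α + Σx, β + Σt) = Gamma(15 + 85, 6 + 9) = Gamma(100, 15).
Posterior variance = α'/β'² = 100/225 = 4/9.

4/9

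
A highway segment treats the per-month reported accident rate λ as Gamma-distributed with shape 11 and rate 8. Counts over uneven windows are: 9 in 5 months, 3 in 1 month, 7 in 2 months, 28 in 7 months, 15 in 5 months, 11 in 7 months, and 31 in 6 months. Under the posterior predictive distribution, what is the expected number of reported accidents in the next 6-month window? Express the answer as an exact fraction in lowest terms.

Total count: 9 + 3 + 7 + 28 + 15 + 11 + 31 = 104.
Total exposure: 5 + 1 + 2 + 7 + 5 + 7 + 6 = 33 months.
By Gamma–Poisson conjugacy, the posterior is Gamma(α + Σx, β + Σt) = Gamma(11 + 104, 8 + 33) = Gamma(115, 41).
Predictive mean over a 6-month window = T·E[λ|data] = 6·115/41 = 690/41.

690/41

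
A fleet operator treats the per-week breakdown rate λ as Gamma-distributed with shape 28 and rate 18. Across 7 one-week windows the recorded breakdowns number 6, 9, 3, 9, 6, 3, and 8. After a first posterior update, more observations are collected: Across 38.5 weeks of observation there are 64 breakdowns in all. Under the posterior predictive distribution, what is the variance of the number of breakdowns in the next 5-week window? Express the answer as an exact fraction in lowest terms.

Total count: 6 + 9 + 3 + 9 + 6 + 3 + 8 = 44.
Total exposure: 7 weeks.
After the first batch: Gamma(28 + 44, 18 + 7) = Gamma(72, 25).
Total count 64 over total exposure 38.5 weeks.
After the second batch: Gamma(72 + 64, 25 + 38.5) = Gamma(136, 127/2).
The posterior predictive for a window of length T is Negative Binomial with variance T·α'·(β'+T)/β'² = 5·136·(137/2)/(16129/4) = 186320/16129.

186320/16129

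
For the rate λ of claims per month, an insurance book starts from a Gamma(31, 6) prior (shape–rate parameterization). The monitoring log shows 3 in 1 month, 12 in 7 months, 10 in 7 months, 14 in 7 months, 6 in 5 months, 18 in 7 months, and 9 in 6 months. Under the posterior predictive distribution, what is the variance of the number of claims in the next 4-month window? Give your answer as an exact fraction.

Total count: 3 + 12 + 10 + 14 + 6 + 18 + 9 = 72.
Total exposure: 1 + 7 + 7 + 7 + 5 + 7 + 6 = 40 months.
Gamma(α, β) with Poisson data over total exposure Σt gives posterior Gamma(α+Σx, β+Σt) = Gamma(103, 46).
The posterior predictive for a window of length T is Negative Binomial with variance T·α'·(β'+T)/β'² = 4·103·50/2116 = 5150/529.

5150/529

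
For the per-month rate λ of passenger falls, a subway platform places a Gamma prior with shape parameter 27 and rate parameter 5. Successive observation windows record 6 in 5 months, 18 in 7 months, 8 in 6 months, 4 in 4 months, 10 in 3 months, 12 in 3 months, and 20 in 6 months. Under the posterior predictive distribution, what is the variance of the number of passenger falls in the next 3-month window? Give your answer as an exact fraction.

Total count: 6 + 18 + 8 + 4 + 10 + 12 + 20 = 78.
Total exposure: 5 + 7 + 6 + 4 + 3 + 3 + 6 = 34 months.
Conjugate update: add total count to the shape and total exposure to the rate, giving Gamma(105, 39).
The posterior predictive for a window of length T is Negative Binomial with variance T·α'·(β'+T)/β'² = 3·105·42/1521 = 1470/169.

1470/169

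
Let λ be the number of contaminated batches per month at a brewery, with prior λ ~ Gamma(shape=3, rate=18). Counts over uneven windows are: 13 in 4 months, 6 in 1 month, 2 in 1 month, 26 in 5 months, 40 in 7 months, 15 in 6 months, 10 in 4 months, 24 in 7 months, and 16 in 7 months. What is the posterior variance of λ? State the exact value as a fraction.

31/720

Total count: 13 + 6 + 2 + 26 + 40 + 15 + 10 + 24 + 16 = 152.
Total exposure: 4 + 1 + 1 + 5 + 7 + 6 + 4 + 7 + 7 = 42 months.
Conjugate update: add total count to the shape and total exposure to the rate, giving Gamma(155, 60).
Posterior variance = α'/β'² = 155/3600 = 31/720.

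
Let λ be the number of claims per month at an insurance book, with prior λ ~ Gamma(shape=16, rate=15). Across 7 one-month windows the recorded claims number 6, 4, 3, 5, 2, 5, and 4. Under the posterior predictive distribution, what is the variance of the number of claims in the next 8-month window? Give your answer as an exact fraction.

Total count: 6 + 4 + 3 + 5 + 2 + 5 + 4 = 29.
Total exposure: 7 months.
Gamma(α, β) with Poisson data over total exposure Σt gives posterior Gamma(α+Σx, β+Σt) = Gamma(45, 22).
The posterior predictive for a window of length T is Negative Binomial with variance T·α'·(β'+T)/β'² = 8·45·30/484 = 2700/121.

2700/121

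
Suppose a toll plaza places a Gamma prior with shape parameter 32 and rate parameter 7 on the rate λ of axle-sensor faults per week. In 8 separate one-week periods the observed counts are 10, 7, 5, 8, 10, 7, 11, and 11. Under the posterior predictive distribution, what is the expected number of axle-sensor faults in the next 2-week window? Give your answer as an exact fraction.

202/15

Total count: 10 + 7 + 5 + 8 + 10 + 7 + 11 + 11 = 69.
Total exposure: 8 weeks.
Conjugate update: add total count to the shape and total exposure to the rate, giving Gamma(101, 15).
Predictive mean over a 2-week window = T·E[λ|data] = 2·101/15 = 202/15.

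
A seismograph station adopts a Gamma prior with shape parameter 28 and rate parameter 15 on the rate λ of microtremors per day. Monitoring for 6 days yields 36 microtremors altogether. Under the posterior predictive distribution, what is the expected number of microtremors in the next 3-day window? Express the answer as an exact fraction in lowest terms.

64/7

Total count 36 over total exposure 6 days.
Posterior: α' = 28 + 36 = 64, β' = 15 + 6 = 21.
Predictive mean over a 3-day window = T·E[λ|data] = 3·64/21 = 64/7.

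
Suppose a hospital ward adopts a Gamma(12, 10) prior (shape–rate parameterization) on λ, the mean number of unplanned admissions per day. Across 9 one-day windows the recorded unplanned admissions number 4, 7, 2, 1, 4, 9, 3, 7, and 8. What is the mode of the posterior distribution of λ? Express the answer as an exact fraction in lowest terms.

56/19

Total count: 4 + 7 + 2 + 1 + 4 + 9 + 3 + 7 + 8 = 45.
Total exposure: 9 days.
Conjugate update: add total count to the shape and total exposure to the rate, giving Gamma(57, 19).
Posterior mode = (α'−1)/β' = 56/19.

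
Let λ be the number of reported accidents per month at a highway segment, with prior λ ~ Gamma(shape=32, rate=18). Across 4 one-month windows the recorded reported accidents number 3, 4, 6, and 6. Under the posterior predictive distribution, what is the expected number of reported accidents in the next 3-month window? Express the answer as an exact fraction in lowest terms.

Total count: 3 + 4 + 6 + 6 = 19.
Total exposure: 4 months.
By Gamma–Poisson conjugacy, the posterior is Gamma(α + Σx, β + Σt) = Gamma(32 + 19, 18 + 4) = Gamma(51, 22).
Predictive mean over a 3-month window = T·E[λ|data] = 3·51/22 = 153/22.

153/22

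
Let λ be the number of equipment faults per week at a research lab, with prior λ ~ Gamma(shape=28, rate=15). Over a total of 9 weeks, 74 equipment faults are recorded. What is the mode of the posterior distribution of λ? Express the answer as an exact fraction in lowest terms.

101/24

Total count 74 over total exposure 9 weeks.
By Gamma–Poisson conjugacy, the posterior is Gamma(α + Σx, β + Σt) = Gamma(28 + 74, 15 + 9) = Gamma(102, 24).
Posterior mode = (α'−1)/β' = 101/24.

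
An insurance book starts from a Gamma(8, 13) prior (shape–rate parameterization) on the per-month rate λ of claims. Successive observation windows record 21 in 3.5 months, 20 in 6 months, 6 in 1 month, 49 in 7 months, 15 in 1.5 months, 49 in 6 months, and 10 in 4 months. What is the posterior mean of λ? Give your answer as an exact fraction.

Total count: 21 + 20 + 6 + 49 + 15 + 49 + 10 = 170.
Total exposure: 3.5 + 6 + 1 + 7 + 1.5 + 6 + 4 = 29 months.
By Gamma–Poisson conjugacy, the posterior is Gamma(α + Σx, β + Σt) = Gamma(8 + 170, 13 + 29) = Gamma(178, 42).
Posterior mean = α'/β' = 178/42 = 89/21.

89/21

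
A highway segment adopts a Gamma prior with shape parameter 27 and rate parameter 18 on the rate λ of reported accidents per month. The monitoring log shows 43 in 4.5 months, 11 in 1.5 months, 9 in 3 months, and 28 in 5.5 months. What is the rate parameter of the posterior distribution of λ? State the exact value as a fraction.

Total count: 43 + 11 + 9 + 28 = 91.
Total exposure: 4.5 + 1.5 + 3 + 5.5 = 14.5 months.
The Gamma prior is conjugate for the Poisson rate, so λ | data ~ Gamma(27+91, 18+14.5) = Gamma(118, 65/2).

65/2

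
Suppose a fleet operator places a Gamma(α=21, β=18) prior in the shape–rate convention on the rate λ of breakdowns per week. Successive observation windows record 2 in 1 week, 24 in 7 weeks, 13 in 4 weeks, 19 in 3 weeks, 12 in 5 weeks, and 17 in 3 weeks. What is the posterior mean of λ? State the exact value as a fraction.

Total count: 2 + 24 + 13 + 19 + 12 + 17 = 87.
Total exposure: 1 + 7 + 4 + 3 + 5 + 3 = 23 weeks.
Gamma(α, β) with Poisson data over total exposure Σt gives posterior Gamma(α+Σx, β+Σt) = Gamma(108, 41).
Posterior mean = α'/β' = 108/41.

108/41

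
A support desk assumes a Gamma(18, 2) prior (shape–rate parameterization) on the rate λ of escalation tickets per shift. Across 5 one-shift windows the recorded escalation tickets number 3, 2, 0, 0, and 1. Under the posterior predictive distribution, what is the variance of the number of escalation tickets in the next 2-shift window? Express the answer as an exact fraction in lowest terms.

Total count: 3 + 2 + 0 + 0 + 1 = 6.
Total exposure: 5 shifts.
Gamma(α, β) with Poisson data over total exposure Σt gives posterior Gamma(α+Σx, β+Σt) = Gamma(24, 7).
The posterior predictive for a window of length T is Negative Binomial with variance T·α'·(β'+T)/β'² = 2·24·9/49 = 432/49.

432/49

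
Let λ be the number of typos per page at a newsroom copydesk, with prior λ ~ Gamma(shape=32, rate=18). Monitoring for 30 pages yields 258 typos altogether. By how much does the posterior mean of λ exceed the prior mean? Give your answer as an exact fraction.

307/72

Total count 258 over total exposure 30 pages.
The Gamma prior is conjugate for the Poisson rate, so λ | data ~ Gamma(32+258, 18+30) = Gamma(290, 48).
Posterior mean = 290/48 = 145/24; prior mean = 32/18 = 16/9. Difference = 145/24 − 16/9 = 307/72.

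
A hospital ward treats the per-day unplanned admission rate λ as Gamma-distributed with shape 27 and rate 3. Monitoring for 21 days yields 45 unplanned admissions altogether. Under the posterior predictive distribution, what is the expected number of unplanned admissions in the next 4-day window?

12

Total count 45 over total exposure 21 days.
By Gamma–Poisson conjugacy, the posterior is Gamma(α + Σx, β + Σt) = Gamma(27 + 45, 3 + 21) = Gamma(72, 24).
Predictive mean over a 4-day window = T·E[λ|data] = 4·72/24 = 12.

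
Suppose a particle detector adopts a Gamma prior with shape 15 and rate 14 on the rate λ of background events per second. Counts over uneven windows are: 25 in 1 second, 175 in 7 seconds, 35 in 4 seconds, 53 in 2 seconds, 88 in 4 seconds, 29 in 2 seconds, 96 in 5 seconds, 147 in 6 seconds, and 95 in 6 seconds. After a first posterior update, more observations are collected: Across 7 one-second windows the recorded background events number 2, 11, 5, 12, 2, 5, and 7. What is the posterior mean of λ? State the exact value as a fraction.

Total count: 25 + 175 + 35 + 53 + 88 + 29 + 96 + 147 + 95 = 743.
Total exposure: 1 + 7 + 4 + 2 + 4 + 2 + 5 + 6 + 6 = 37 seconds.
After the first batch: Gamma(15 + 743, 14 + 37) = Gamma(758, 51).
Total count: 2 + 11 + 5 + 12 + 2 + 5 + 7 = 44.
Total exposure: 7 seconds.
After the second batch: Gamma(758 + 44, 51 + 7) = Gamma(802, 58).
Posterior mean = α'/β' = 802/58 = 401/29.

401/29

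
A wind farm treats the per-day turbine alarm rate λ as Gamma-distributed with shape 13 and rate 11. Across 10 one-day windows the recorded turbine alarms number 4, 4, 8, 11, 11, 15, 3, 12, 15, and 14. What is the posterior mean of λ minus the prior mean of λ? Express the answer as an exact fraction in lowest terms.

937/231

Total count: 4 + 4 + 8 + 11 + 11 + 15 + 3 + 12 + 15 + 14 = 97.
Total exposure: 10 days.
The Gamma prior is conjugate for the Poisson rate, so λ | data ~ Gamma(13+97, 11+10) = Gamma(110, 21).
Posterior mean = 110/21 = 110/21; prior mean = 13/11 = 13/11. Difference = 110/21 − 13/11 = 937/231.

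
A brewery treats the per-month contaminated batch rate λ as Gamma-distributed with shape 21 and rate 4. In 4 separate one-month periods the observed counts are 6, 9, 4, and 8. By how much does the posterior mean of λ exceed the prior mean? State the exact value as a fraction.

Total count: 6 + 9 + 4 + 8 = 27.
Total exposure: 4 months.
Posterior: α' = 21 + 27 = 48, β' = 4 + 4 = 8.
Posterior mean = 48/8 = 6; prior mean = 21/4 = 21/4. Difference = 6 − 21/4 = 3/4.

3/4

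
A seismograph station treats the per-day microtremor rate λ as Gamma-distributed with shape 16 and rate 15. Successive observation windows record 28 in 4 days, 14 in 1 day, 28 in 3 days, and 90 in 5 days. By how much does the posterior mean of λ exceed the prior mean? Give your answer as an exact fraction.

Total count: 28 + 14 + 28 + 90 = 160.
Total exposure: 4 + 1 + 3 + 5 = 13 days.
Posterior: α' = 16 + 160 = 176, β' = 15 + 13 = 28.
Posterior mean = 176/28 = 44/7; prior mean = 16/15 = 16/15. Difference = 44/7 − 16/15 = 548/105.

548/105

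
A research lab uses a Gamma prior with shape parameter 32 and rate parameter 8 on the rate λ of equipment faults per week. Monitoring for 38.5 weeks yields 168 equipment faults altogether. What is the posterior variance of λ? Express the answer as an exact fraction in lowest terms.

800/8649

Total count 168 over total exposure 38.5 weeks.
By Gamma–Poisson conjugacy, the posterior is Gamma(α + Σx, β + Σt) = Gamma(32 + 168, 8 + 38.5) = Gamma(200, 93/2).
Posterior variance = α'/β'² = 200/(8649/4) = 800/8649.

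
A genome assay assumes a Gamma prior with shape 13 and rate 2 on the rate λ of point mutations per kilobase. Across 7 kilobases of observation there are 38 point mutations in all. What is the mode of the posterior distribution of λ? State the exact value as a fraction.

50/9

Total count 38 over total exposure 7 kilobases.
By Gamma–Poisson conjugacy, the posterior is Gamma(α + Σx, β + Σt) = Gamma(13 + 38, 2 + 7) = Gamma(51, 9).
Posterior mode = (α'−1)/β' = 50/9.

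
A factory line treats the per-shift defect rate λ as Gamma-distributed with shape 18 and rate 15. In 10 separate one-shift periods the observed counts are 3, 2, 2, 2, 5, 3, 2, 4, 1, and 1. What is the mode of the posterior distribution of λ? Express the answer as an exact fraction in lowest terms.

Total count: 3 + 2 + 2 + 2 + 5 + 3 + 2 + 4 + 1 + 1 = 25.
Total exposure: 10 shifts.
By Gamma–Poisson conjugacy, the posterior is Gamma(α + Σx, β + Σt) = Gamma(18 + 25, 15 + 10) = Gamma(43, 25).
Posterior mode = (α'−1)/β' = 42/25.

42/25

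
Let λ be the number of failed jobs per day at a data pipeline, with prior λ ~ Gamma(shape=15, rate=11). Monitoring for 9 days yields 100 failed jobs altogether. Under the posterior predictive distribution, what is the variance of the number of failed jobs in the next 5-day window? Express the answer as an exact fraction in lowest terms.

575/16

Total count 100 over total exposure 9 days.
Posterior: α' = 15 + 100 = 115, β' = 11 + 9 = 20.
The posterior predictive for a window of length T is Negative Binomial with variance T·α'·(β'+T)/β'² = 5·115·25/400 = 575/16.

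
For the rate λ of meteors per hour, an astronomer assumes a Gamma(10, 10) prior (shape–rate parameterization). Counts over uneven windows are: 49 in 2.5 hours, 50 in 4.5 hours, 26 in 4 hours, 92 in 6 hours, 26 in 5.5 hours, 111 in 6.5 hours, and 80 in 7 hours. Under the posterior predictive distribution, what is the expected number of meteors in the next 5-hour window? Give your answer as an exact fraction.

1110/23

Total count: 49 + 50 + 26 + 92 + 26 + 111 + 80 = 434.
Total exposure: 2.5 + 4.5 + 4 + 6 + 5.5 + 6.5 + 7 = 36 hours.
By Gamma–Poisson conjugacy, the posterior is Gamma(α + Σx, β + Σt) = Gamma(10 + 434, 10 + 36) = Gamma(444, 46).
Predictive mean over a 5-hour window = T·E[λ|data] = 5·444/46 = 1110/23.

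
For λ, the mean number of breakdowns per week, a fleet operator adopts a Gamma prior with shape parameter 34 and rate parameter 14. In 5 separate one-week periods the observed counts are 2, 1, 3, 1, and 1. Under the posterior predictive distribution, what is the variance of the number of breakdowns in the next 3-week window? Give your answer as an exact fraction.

2772/361

Total count: 2 + 1 + 3 + 1 + 1 = 8.
Total exposure: 5 weeks.
Gamma(α, β) with Poisson data over total exposure Σt gives posterior Gamma(α+Σx, β+Σt) = Gamma(42, 19).
The posterior predictive for a window of length T is Negative Binomial with variance T·α'·(β'+T)/β'² = 3·42·22/361 = 2772/361.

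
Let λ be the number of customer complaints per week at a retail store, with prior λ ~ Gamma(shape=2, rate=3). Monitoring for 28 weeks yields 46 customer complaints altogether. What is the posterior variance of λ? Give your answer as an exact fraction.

Total count 46 over total exposure 28 weeks.
Conjugate update: add total count to the shape and total exposure to the rate, giving Gamma(48, 31).
Posterior variance = α'/β'² = 48/961.

48/961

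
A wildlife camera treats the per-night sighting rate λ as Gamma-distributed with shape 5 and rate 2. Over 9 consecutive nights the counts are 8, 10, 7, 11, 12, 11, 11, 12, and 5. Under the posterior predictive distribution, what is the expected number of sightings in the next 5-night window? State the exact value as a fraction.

460/11

Total count: 8 + 10 + 7 + 11 + 12 + 11 + 11 + 12 + 5 = 87.
Total exposure: 9 nights.
Gamma(α, β) with Poisson data over total exposure Σt gives posterior Gamma(α+Σx, β+Σt) = Gamma(92, 11).
Predictive mean over a 5-night window = T·E[λ|data] = 5·92/11 = 460/11.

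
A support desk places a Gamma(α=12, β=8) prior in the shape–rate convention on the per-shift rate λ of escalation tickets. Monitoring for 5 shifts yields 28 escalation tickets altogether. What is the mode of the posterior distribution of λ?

Total count 28 over total exposure 5 shifts.
Conjugate update: add total count to the shape and total exposure to the rate, giving Gamma(40, 13).
Posterior mode = (α'−1)/β' = 39/13 = 3.

3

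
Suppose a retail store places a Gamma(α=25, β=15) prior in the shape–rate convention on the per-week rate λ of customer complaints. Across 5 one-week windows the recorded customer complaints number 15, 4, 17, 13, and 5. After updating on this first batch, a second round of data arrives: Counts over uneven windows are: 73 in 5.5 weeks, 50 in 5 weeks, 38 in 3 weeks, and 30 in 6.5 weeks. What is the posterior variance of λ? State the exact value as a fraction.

27/160

Total count: 15 + 4 + 17 + 13 + 5 = 54.
Total exposure: 5 weeks.
After the first batch: Gamma(25 + 54, 15 + 5) = Gamma(79, 20).
Total count: 73 + 50 + 38 + 30 = 191.
Total exposure: 5.5 + 5 + 3 + 6.5 = 20 weeks.
After the second batch: Gamma(79 + 191, 20 + 20) = Gamma(270, 40).
Posterior variance = α'/β'² = 270/1600 = 27/160.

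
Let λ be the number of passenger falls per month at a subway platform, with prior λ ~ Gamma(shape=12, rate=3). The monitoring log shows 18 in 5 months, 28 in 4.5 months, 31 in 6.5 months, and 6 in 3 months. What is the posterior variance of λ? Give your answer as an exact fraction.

Total count: 18 + 28 + 31 + 6 = 83.
Total exposure: 5 + 4.5 + 6.5 + 3 = 19 months.
The Gamma prior is conjugate for the Poisson rate, so λ | data ~ Gamma(12+83, 3+19) = Gamma(95, 22).
Posterior variance = α'/β'² = 95/484.

95/484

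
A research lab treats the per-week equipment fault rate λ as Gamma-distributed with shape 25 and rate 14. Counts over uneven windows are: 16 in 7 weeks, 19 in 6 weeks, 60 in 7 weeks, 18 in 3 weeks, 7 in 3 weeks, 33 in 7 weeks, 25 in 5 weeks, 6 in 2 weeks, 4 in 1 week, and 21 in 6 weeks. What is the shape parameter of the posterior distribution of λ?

234

Total count: 16 + 19 + 60 + 18 + 7 + 33 + 25 + 6 + 4 + 21 = 209.
Total exposure: 7 + 6 + 7 + 3 + 3 + 7 + 5 + 2 + 1 + 6 = 47 weeks.
Posterior: α' = 25 + 209 = 234, β' = 14 + 47 = 61.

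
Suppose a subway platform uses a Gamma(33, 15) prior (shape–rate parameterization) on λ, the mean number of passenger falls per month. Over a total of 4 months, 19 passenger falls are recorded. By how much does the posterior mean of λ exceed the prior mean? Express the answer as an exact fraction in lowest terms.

Total count 19 over total exposure 4 months.
By Gamma–Poisson conjugacy, the posterior is Gamma(α + Σx, β + Σt) = Gamma(33 + 19, 15 + 4) = Gamma(52, 19).
Posterior mean = 52/19 = 52/19; prior mean = 33/15 = 11/5. Difference = 52/19 − 11/5 = 51/95.

51/95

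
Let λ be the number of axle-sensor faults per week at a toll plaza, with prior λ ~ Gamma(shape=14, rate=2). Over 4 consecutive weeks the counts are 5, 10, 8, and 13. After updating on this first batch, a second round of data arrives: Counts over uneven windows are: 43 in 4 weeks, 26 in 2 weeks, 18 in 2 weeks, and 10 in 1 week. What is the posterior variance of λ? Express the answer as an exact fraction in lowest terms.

49/75

Total count: 5 + 10 + 8 + 13 = 36.
Total exposure: 4 weeks.
After the first batch: Gamma(14 + 36, 2 + 4) = Gamma(50, 6).
Total count: 43 + 26 + 18 + 10 = 97.
Total exposure: 4 + 2 + 2 + 1 = 9 weeks.
After the second batch: Gamma(50 + 97, 6 + 9) = Gamma(147, 15).
Posterior variance = α'/β'² = 147/225 = 49/75.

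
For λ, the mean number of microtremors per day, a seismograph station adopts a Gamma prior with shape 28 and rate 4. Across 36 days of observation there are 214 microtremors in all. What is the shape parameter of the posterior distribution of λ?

Total count 214 over total exposure 36 days.
The Gamma prior is conjugate for the Poisson rate, so λ | data ~ Gamma(28+214, 4+36) = Gamma(242, 40).

242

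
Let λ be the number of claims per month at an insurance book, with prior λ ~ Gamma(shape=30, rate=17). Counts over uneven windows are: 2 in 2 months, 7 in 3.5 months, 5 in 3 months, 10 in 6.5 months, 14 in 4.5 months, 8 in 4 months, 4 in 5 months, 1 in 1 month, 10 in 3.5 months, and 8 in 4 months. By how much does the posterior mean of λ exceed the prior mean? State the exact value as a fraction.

7/102

Total count: 2 + 7 + 5 + 10 + 14 + 8 + 4 + 1 + 10 + 8 = 69.
Total exposure: 2 + 3.5 + 3 + 6.5 + 4.5 + 4 + 5 + 1 + 3.5 + 4 = 37 months.
By Gamma–Poisson conjugacy, the posterior is Gamma(α + Σx, β + Σt) = Gamma(30 + 69, 17 + 37) = Gamma(99, 54).
Posterior mean = 99/54 = 11/6; prior mean = 30/17 = 30/17. Difference = 11/6 − 30/17 = 7/102.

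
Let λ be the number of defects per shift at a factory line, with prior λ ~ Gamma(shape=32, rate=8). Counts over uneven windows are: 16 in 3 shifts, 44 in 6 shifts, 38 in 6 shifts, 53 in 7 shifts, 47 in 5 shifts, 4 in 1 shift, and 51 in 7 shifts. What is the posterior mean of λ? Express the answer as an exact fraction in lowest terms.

Total count: 16 + 44 + 38 + 53 + 47 + 4 + 51 = 253.
Total exposure: 3 + 6 + 6 + 7 + 5 + 1 + 7 = 35 shifts.
Posterior: α' = 32 + 253 = 285, β' = 8 + 35 = 43.
Posterior mean = α'/β' = 285/43.

285/43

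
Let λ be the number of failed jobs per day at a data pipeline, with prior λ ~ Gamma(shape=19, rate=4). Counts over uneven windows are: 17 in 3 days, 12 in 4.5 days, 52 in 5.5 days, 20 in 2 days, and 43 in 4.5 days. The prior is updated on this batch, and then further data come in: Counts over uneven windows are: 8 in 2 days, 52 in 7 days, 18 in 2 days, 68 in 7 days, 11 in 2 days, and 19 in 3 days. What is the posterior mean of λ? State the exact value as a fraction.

226/31

Total count: 17 + 12 + 52 + 20 + 43 = 144.
Total exposure: 3 + 4.5 + 5.5 + 2 + 4.5 = 19.5 days.
After the first batch: Gamma(19 + 144, 4 + 19.5) = Gamma(163, 47/2).
Total count: 8 + 52 + 18 + 68 + 11 + 19 = 176.
Total exposure: 2 + 7 + 2 + 7 + 2 + 3 = 23 days.
After the second batch: Gamma(163 + 176, 47/2 + 23) = Gamma(339, 93/2).
Posterior mean = α'/β' = 339/(93/2) = 226/31.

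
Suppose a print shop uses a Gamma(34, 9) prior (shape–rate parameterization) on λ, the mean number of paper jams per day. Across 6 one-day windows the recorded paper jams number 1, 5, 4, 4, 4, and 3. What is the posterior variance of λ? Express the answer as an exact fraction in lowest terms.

Total count: 1 + 5 + 4 + 4 + 4 + 3 = 21.
Total exposure: 6 days.
The Gamma prior is conjugate for the Poisson rate, so λ | data ~ Gamma(34+21, 9+6) = Gamma(55, 15).
Posterior variance = α'/β'² = 55/225 = 11/45.

11/45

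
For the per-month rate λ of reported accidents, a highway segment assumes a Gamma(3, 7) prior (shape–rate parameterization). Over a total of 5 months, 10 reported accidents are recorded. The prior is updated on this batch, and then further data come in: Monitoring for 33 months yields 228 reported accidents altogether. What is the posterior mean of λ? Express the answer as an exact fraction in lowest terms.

Total count 10 over total exposure 5 months.
After the first batch: Gamma(3 + 10, 7 + 5) = Gamma(13, 12).
Total count 228 over total exposure 33 months.
After the second batch: Gamma(13 + 228, 12 + 33) = Gamma(241, 45).
Posterior mean = α'/β' = 241/45.

241/45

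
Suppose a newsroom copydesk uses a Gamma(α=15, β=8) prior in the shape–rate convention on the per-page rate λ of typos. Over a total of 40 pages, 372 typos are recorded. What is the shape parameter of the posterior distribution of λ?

Total count 372 over total exposure 40 pages.
Posterior: α' = 15 + 372 = 387, β' = 8 + 40 = 48.

387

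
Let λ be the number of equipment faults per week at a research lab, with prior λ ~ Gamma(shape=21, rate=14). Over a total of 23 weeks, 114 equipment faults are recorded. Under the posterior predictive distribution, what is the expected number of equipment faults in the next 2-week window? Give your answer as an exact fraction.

270/37

Total count 114 over total exposure 23 weeks.
Gamma(α, β) with Poisson data over total exposure Σt gives posterior Gamma(α+Σx, β+Σt) = Gamma(135, 37).
Predictive mean over a 2-week window = T·E[λ|data] = 2·135/37 = 270/37.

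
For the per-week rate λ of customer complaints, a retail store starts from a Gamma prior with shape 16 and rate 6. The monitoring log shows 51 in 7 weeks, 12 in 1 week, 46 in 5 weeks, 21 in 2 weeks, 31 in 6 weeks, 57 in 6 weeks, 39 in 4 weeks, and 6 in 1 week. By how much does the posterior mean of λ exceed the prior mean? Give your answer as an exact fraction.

533/114

Total count: 51 + 12 + 46 + 21 + 31 + 57 + 39 + 6 = 263.
Total exposure: 7 + 1 + 5 + 2 + 6 + 6 + 4 + 1 = 32 weeks.
Gamma(α, β) with Poisson data over total exposure Σt gives posterior Gamma(α+Σx, β+Σt) = Gamma(279, 38).
Posterior mean = 279/38 = 279/38; prior mean = 16/6 = 8/3. Difference = 279/38 − 8/3 = 533/114.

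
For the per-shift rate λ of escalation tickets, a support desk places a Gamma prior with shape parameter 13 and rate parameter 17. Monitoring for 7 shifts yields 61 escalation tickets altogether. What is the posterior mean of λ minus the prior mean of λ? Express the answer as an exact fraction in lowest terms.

Total count 61 over total exposure 7 shifts.
Conjugate update: add total count to the shape and total exposure to the rate, giving Gamma(74, 24).
Posterior mean = 74/24 = 37/12; prior mean = 13/17 = 13/17. Difference = 37/12 − 13/17 = 473/204.

473/204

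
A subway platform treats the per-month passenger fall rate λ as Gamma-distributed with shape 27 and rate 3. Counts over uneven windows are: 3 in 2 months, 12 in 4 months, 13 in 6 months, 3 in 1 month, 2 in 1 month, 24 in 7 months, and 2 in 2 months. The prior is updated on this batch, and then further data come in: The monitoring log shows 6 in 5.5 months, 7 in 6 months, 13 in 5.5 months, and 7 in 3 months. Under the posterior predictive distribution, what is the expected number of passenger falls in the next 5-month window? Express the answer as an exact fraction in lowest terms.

Total count: 3 + 12 + 13 + 3 + 2 + 24 + 2 = 59.
Total exposure: 2 + 4 + 6 + 1 + 1 + 7 + 2 = 23 months.
After the first batch: Gamma(27 + 59, 3 + 23) = Gamma(86, 26).
Total count: 6 + 7 + 13 + 7 = 33.
Total exposure: 5.5 + 6 + 5.5 + 3 = 20 months.
After the second batch: Gamma(86 + 33, 26 + 20) = Gamma(119, 46).
Predictive mean over a 5-month window = T·E[λ|data] = 5·119/46 = 595/46.

595/46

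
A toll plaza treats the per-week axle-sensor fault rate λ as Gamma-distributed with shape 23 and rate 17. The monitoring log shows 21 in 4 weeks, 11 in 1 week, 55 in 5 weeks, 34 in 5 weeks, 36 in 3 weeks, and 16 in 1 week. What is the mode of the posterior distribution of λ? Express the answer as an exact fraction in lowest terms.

65/12

Total count: 21 + 11 + 55 + 34 + 36 + 16 = 173.
Total exposure: 4 + 1 + 5 + 5 + 3 + 1 = 19 weeks.
By Gamma–Poisson conjugacy, the posterior is Gamma(α + Σx, β + Σt) = Gamma(23 + 173, 17 + 19) = Gamma(196, 36).
Posterior mode = (α'−1)/β' = 195/36 = 65/12.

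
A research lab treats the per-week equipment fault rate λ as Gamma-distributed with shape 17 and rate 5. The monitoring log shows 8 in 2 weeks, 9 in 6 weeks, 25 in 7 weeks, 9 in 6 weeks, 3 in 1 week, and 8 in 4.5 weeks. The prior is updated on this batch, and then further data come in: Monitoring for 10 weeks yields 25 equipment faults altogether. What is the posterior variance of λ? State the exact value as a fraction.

416/6889

Total count: 8 + 9 + 25 + 9 + 3 + 8 = 62.
Total exposure: 2 + 6 + 7 + 6 + 1 + 4.5 = 26.5 weeks.
After the first batch: Gamma(17 + 62, 5 + 26.5) = Gamma(79, 63/2).
Total count 25 over total exposure 10 weeks.
After the second batch: Gamma(79 + 25, 63/2 + 10) = Gamma(104, 83/2).
Posterior variance = α'/β'² = 104/(6889/4) = 416/6889.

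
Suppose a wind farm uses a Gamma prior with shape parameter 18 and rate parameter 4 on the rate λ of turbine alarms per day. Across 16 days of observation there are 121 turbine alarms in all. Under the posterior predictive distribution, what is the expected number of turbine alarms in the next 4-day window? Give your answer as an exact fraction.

139/5

Total count 121 over total exposure 16 days.
Gamma(α, β) with Poisson data over total exposure Σt gives posterior Gamma(α+Σx, β+Σt) = Gamma(139, 20).
Predictive mean over a 4-day window = T·E[λ|data] = 4·139/20 = 139/5.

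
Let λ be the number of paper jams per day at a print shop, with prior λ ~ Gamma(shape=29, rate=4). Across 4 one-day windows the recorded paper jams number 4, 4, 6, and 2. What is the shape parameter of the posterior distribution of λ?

45

Total count: 4 + 4 + 6 + 2 = 16.
Total exposure: 4 days.
Gamma(α, β) with Poisson data over total exposure Σt gives posterior Gamma(α+Σx, β+Σt) = Gamma(45, 8).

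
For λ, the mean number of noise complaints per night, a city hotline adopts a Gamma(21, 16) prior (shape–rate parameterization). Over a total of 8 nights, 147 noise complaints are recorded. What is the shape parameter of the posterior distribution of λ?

168

Total count 147 over total exposure 8 nights.
Posterior: α' = 21 + 147 = 168, β' = 16 + 8 = 24.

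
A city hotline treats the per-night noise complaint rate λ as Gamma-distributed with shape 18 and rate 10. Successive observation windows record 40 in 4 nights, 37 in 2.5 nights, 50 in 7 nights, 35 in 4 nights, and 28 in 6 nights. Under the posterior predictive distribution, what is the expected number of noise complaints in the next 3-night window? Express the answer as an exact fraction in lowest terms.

1248/67

Total count: 40 + 37 + 50 + 35 + 28 = 190.
Total exposure: 4 + 2.5 + 7 + 4 + 6 = 23.5 nights.
By Gamma–Poisson conjugacy, the posterior is Gamma(α + Σx, β + Σt) = Gamma(18 + 190, 10 + 23.5) = Gamma(208, 67/2).
Predictive mean over a 3-night window = T·E[λ|data] = 3·208/(67/2) = 1248/67.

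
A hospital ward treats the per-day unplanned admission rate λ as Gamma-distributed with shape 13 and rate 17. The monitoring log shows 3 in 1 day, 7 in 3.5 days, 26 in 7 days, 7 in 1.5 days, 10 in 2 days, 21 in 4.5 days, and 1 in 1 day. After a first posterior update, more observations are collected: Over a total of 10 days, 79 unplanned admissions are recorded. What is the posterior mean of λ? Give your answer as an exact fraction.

334/95

Total count: 3 + 7 + 26 + 7 + 10 + 21 + 1 = 75.
Total exposure: 1 + 3.5 + 7 + 1.5 + 2 + 4.5 + 1 = 20.5 days.
After the first batch: Gamma(13 + 75, 17 + 20.5) = Gamma(88, 75/2).
Total count 79 over total exposure 10 days.
After the second batch: Gamma(88 + 79, 75/2 + 10) = Gamma(167, 95/2).
Posterior mean = α'/β' = 167/(95/2) = 334/95.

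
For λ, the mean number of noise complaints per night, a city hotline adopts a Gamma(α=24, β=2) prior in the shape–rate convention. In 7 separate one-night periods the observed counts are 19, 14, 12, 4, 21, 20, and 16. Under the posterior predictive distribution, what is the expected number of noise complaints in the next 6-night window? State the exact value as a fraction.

Total count: 19 + 14 + 12 + 4 + 21 + 20 + 16 = 106.
Total exposure: 7 nights.
Posterior: α' = 24 + 106 = 130, β' = 2 + 7 = 9.
Predictive mean over a 6-night window = T·E[λ|data] = 6·130/9 = 260/3.

260/3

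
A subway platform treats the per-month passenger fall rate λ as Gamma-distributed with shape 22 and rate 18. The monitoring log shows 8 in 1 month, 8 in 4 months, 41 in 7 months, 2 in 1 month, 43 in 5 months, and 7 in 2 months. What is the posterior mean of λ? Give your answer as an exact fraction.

Total count: 8 + 8 + 41 + 2 + 43 + 7 = 109.
Total exposure: 1 + 4 + 7 + 1 + 5 + 2 = 20 months.
Posterior: α' = 22 + 109 = 131, β' = 18 + 20 = 38.
Posterior mean = α'/β' = 131/38.

131/38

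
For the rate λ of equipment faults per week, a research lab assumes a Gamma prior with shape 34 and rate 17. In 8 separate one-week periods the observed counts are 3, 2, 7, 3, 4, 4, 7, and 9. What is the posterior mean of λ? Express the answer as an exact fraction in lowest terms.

Total count: 3 + 2 + 7 + 3 + 4 + 4 + 7 + 9 = 39.
Total exposure: 8 weeks.
Gamma(α, β) with Poisson data over total exposure Σt gives posterior Gamma(α+Σx, β+Σt) = Gamma(73, 25).
Posterior mean = α'/β' = 73/25.

73/25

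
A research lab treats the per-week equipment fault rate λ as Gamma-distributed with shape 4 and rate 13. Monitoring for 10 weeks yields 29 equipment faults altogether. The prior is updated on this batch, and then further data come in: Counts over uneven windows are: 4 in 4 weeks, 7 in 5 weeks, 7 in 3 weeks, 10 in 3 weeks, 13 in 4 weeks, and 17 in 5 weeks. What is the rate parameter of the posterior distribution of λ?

47

Total count 29 over total exposure 10 weeks.
After the first batch: Gamma(4 + 29, 13 + 10) = Gamma(33, 23).
Total count: 4 + 7 + 7 + 10 + 13 + 17 = 58.
Total exposure: 4 + 5 + 3 + 3 + 4 + 5 = 24 weeks.
After the second batch: Gamma(33 + 58, 23 + 24) = Gamma(91, 47).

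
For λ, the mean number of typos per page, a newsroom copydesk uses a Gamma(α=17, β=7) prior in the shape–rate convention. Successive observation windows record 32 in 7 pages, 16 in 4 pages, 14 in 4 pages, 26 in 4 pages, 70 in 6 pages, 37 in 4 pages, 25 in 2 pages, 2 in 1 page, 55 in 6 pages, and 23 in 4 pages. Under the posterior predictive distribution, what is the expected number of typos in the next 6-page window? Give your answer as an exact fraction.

1902/49

Total count: 32 + 16 + 14 + 26 + 70 + 37 + 25 + 2 + 55 + 23 = 300.
Total exposure: 7 + 4 + 4 + 4 + 6 + 4 + 2 + 1 + 6 + 4 = 42 pages.
Posterior: α' = 17 + 300 = 317, β' = 7 + 42 = 49.
Predictive mean over a 6-page window = T·E[λ|data] = 6·317/49 = 1902/49.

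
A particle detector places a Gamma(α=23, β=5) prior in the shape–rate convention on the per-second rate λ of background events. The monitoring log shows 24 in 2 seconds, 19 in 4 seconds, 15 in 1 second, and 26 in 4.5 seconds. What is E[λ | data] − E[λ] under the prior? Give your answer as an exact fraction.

311/165

Total count: 24 + 19 + 15 + 26 = 84.
Total exposure: 2 + 4 + 1 + 4.5 = 11.5 seconds.
Posterior: α' = 23 + 84 = 107, β' = 5 + 11.5 = 33/2.
Posterior mean = 107/(33/2) = 214/33; prior mean = 23/5 = 23/5. Difference = 214/33 − 23/5 = 311/165.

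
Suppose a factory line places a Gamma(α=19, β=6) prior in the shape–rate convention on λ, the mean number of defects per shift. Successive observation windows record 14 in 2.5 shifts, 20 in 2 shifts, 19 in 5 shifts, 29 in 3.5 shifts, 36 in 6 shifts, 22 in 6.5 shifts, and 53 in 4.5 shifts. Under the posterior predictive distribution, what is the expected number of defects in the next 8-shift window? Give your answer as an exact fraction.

Total count: 14 + 20 + 19 + 29 + 36 + 22 + 53 = 193.
Total exposure: 2.5 + 2 + 5 + 3.5 + 6 + 6.5 + 4.5 = 30 shifts.
The Gamma prior is conjugate for the Poisson rate, so λ | data ~ Gamma(19+193, 6+30) = Gamma(212, 36).
Predictive mean over an 8-shift window = T·E[λ|data] = 8·212/36 = 424/9.

424/9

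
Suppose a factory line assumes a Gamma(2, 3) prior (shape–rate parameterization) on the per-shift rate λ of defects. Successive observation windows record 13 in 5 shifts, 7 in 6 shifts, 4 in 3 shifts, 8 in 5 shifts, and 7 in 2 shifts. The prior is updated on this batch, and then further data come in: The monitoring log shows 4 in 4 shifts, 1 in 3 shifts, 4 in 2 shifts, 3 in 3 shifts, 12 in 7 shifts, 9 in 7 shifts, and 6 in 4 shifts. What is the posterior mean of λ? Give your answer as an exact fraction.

Total count: 13 + 7 + 4 + 8 + 7 = 39.
Total exposure: 5 + 6 + 3 + 5 + 2 = 21 shifts.
After the first batch: Gamma(2 + 39, 3 + 21) = Gamma(41, 24).
Total count: 4 + 1 + 4 + 3 + 12 + 9 + 6 = 39.
Total exposure: 4 + 3 + 2 + 3 + 7 + 7 + 4 = 30 shifts.
After the second batch: Gamma(41 + 39, 24 + 30) = Gamma(80, 54).
Posterior mean = α'/β' = 80/54 = 40/27.

40/27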